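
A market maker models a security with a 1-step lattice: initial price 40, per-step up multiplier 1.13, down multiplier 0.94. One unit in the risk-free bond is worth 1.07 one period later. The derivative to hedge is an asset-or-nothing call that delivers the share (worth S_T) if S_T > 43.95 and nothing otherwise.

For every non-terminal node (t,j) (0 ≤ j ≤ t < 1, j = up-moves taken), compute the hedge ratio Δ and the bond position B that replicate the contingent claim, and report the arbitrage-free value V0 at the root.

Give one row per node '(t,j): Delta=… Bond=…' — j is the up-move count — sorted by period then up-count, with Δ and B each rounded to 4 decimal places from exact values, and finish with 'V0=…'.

Risk-neutral probability p* = (R−d)/(u−d) = (1.07−0.94)/(1.13−0.94) = 0.6842.
Terminal values V(1,·): V(1,0)=0.0000, V(1,1)=45.2000
  t=0,j=0: stock 40.0000 → up 45.2000 (V=45.2000), down 37.6000 (V=0.0000). Price 28.9031; hedge Δ=5.9474, bond B=-208.9916.
Self-financing check: at every node Δ·S+B equals the discounted successor values.

(0,0): Delta=5.9474 Bond=-208.9916
V0=28.9031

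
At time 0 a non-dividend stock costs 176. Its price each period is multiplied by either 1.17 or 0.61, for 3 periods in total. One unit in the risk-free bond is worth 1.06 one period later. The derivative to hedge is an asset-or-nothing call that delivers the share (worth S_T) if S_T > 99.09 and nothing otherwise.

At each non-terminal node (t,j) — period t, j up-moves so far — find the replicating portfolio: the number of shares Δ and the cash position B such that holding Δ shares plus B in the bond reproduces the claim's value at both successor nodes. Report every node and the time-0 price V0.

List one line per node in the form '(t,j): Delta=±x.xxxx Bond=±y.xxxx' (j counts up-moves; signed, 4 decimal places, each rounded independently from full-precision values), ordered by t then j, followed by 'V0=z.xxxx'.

(0,0): Delta=1.2056 Bond=-42.4324
(1,0): Delta=1.8531 Bond=-114.4903
(1,1): Delta=1.1231 Bond=-27.9865
(2,0): Delta=0.0000 Bond=0.0000
(2,1): Delta=2.0893 Bond=-151.0255
(2,2): Delta=1.0000 Bond=0.0000
V0=169.7617

Under the risk-neutral measure, an up-move has probability p* = (R−d)/(u−d) = 0.8036 and values discount at R = 1.06.
Terminal payoffs: V(3,0)=0.0000, V(3,1)=0.0000, V(3,2)=146.9651, V(3,3)=281.8839
(2,0): S=65.4896. Δ = (V_up−V_dn)/(S_up−S_dn) = (0.0000−0.0000)/(76.6228−39.9487) = 0.0000. V = [p*·0.0000 + (1−p*)·0.0000]/1.06 = 0.0000. B = V − Δ·S = 0.0000.
(2,1): S=125.6112. Δ = (V_up−V_dn)/(S_up−S_dn) = (146.9651−0.0000)/(146.9651−76.6228) = 2.0893. V = [p*·146.9651 + (1−p*)·0.0000]/1.06 = 111.4122. B = V − Δ·S = -151.0255.
(2,2): S=240.9264. Δ = (V_up−V_dn)/(S_up−S_dn) = (281.8839−146.9651)/(281.8839−146.9651) = 1.0000. V = [p*·281.8839 + (1−p*)·146.9651]/1.06 = 240.9264. B = V − Δ·S = 0.0000.
(1,0): S=107.3600. Δ = (V_up−V_dn)/(S_up−S_dn) = (111.4122−0.0000)/(125.6112−65.4896) = 1.8531. V = [p*·111.4122 + (1−p*)·0.0000]/1.06 = 84.4601. B = V − Δ·S = -114.4903.
(1,1): S=205.9200. Δ = (V_up−V_dn)/(S_up−S_dn) = (240.9264−111.4122)/(240.9264−125.6112) = 1.1231. V = [p*·240.9264 + (1−p*)·111.4122]/1.06 = 203.2888. B = V − Δ·S = -27.9865.
(0,0): S=176.0000. Δ = (V_up−V_dn)/(S_up−S_dn) = (203.2888−84.4601)/(205.9200−107.3600) = 1.2056. V = [p*·203.2888 + (1−p*)·84.4601]/1.06 = 169.7617. B = V − Δ·S = -42.4324.
Self-financing check: at every node Δ·S+B equals the discounted successor values.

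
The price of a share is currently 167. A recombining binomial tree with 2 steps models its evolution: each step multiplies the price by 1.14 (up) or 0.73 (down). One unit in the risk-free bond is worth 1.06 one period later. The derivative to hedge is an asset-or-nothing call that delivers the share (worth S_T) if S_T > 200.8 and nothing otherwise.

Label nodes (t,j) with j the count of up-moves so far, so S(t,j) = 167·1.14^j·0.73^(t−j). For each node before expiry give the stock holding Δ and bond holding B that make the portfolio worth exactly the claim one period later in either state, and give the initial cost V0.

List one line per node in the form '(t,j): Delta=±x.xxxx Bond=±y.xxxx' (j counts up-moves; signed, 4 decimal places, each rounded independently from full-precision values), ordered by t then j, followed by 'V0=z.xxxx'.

(0,0): Delta=2.4069 Bond=-276.8111
(1,0): Delta=0.0000 Bond=0.0000
(1,1): Delta=2.7805 Bond=-364.5519
V0=125.1338

The replicating-portfolio and risk-neutral prices coincide; use p* = (1.06−0.73)/(1.14−0.73) = 0.8049 for the latter.
At expiry t=2: V(2,0)=0.0000, V(2,1)=0.0000, V(2,2)=217.0332
  t=1,j=0: stock 121.9100 → up 138.9774 (V=0.0000), down 88.9943 (V=0.0000). Price 0.0000; hedge Δ=0.0000, bond B=0.0000.
  t=1,j=1: stock 190.3800 → up 217.0332 (V=217.0332), down 138.9774 (V=0.0000). Price 164.7974; hedge Δ=2.7805, bond B=-364.5519.
  t=0,j=0: stock 167.0000 → up 190.3800 (V=164.7974), down 121.9100 (V=0.0000). Price 125.1338; hedge Δ=2.4069, bond B=-276.8111.
Check: Δ(0,0)·S0 + B(0,0) = 125.1338 = V0.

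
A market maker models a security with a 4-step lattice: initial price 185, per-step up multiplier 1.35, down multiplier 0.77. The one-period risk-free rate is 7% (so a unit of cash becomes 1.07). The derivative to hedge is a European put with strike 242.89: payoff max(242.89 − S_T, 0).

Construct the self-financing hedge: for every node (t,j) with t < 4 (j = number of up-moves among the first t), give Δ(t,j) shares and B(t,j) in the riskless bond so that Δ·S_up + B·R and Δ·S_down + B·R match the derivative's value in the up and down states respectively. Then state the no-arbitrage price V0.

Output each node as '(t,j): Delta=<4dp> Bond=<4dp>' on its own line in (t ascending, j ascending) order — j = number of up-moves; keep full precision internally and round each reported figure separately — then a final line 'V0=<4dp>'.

Since d<R<u, set p* = (R−d)/(u−d) = 0.5172; price each node as the discounted p*-expectation of its children.
Terminal payoffs: V(4,0)=177.8569, V(4,1)=128.8709, V(4,2)=42.9864, V(4,3)=0.0000, V(4,4)=0.0000
(3,0): S=84.4586. Δ = (V_up−V_dn)/(S_up−S_dn) = (128.8709−177.8569)/(114.0191−65.0331) = -1.0000. V = [p*·128.8709 + (1−p*)·177.8569]/1.07 = 142.5414. B = V − Δ·S = 227.0000.
(3,1): S=148.0768. Δ = (V_up−V_dn)/(S_up−S_dn) = (42.9864−128.8709)/(199.9036−114.0191) = -1.0000. V = [p*·42.9864 + (1−p*)·128.8709]/1.07 = 78.9232. B = V − Δ·S = 227.0000.
(3,2): S=259.6151. Δ = (V_up−V_dn)/(S_up−S_dn) = (0.0000−42.9864)/(350.4804−199.9036) = -0.2855. V = [p*·0.0000 + (1−p*)·42.9864]/1.07 = 19.3944. B = V − Δ·S = 93.5088.
(3,3): S=455.1694. Δ = (V_up−V_dn)/(S_up−S_dn) = (0.0000−0.0000)/(614.4787−350.4804) = 0.0000. V = [p*·0.0000 + (1−p*)·0.0000]/1.07 = 0.0000. B = V − Δ·S = 0.0000.
(2,0): S=109.6865. Δ = (V_up−V_dn)/(S_up−S_dn) = (78.9232−142.5414)/(148.0768−84.4586) = -1.0000. V = [p*·78.9232 + (1−p*)·142.5414]/1.07 = 102.4630. B = V − Δ·S = 212.1495.
(2,1): S=192.3075. Δ = (V_up−V_dn)/(S_up−S_dn) = (19.3944−78.9232)/(259.6151−148.0768) = -0.5337. V = [p*·19.3944 + (1−p*)·78.9232]/1.07 = 44.9836. B = V − Δ·S = 147.6195.
(2,2): S=337.1625. Δ = (V_up−V_dn)/(S_up−S_dn) = (0.0000−19.3944)/(455.1694−259.6151) = -0.0992. V = [p*·0.0000 + (1−p*)·19.3944]/1.07 = 8.7503. B = V − Δ·S = 42.1890.
(1,0): S=142.4500. Δ = (V_up−V_dn)/(S_up−S_dn) = (44.9836−102.4630)/(192.3075−109.6865) = -0.6957. V = [p*·44.9836 + (1−p*)·102.4630]/1.07 = 67.9741. B = V − Δ·S = 167.0766.
(1,1): S=249.7500. Δ = (V_up−V_dn)/(S_up−S_dn) = (8.7503−44.9836)/(337.1625−192.3075) = -0.2501. V = [p*·8.7503 + (1−p*)·44.9836]/1.07 = 24.5255. B = V − Δ·S = 86.9967.
(0,0): S=185.0000. Δ = (V_up−V_dn)/(S_up−S_dn) = (24.5255−67.9741)/(249.7500−142.4500) = -0.4049. V = [p*·24.5255 + (1−p*)·67.9741]/1.07 = 42.5240. B = V − Δ·S = 117.4355.
Root portfolio cost Δ·185+B reproduces V0=42.5240.

(0,0): Delta=-0.4049 Bond=117.4355
(1,0): Delta=-0.6957 Bond=167.0766
(1,1): Delta=-0.2501 Bond=86.9967
(2,0): Delta=-1.0000 Bond=212.1495
(2,1): Delta=-0.5337 Bond=147.6195
(2,2): Delta=-0.0992 Bond=42.1890
(3,0): Delta=-1.0000 Bond=227.0000
(3,1): Delta=-1.0000 Bond=227.0000
(3,2): Delta=-0.2855 Bond=93.5088
(3,3): Delta=0.0000 Bond=0.0000
V0=42.5240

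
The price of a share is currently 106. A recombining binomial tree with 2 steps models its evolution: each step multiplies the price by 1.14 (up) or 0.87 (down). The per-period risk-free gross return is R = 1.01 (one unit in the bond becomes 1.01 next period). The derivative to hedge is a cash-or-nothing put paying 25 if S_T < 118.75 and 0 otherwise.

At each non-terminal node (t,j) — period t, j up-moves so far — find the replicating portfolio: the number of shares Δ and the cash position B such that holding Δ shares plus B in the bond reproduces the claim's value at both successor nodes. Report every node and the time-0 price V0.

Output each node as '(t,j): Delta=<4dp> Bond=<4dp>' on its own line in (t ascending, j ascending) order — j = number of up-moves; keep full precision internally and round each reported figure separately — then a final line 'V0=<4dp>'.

No-arbitrage ⇒ martingale measure with p* = (R−d)/(u−d) = 0.5185.
Terminal values V(2,·): V(2,0)=25.0000, V(2,1)=25.0000, V(2,2)=0.0000
  t=1,j=0: stock 92.2200 → up 105.1308 (V=25.0000), down 80.2314 (V=25.0000). Price 24.7525; hedge Δ=0.0000, bond B=24.7525.
  t=1,j=1: stock 120.8400 → up 137.7576 (V=0.0000), down 105.1308 (V=25.0000). Price 11.9179; hedge Δ=-0.7662, bond B=104.5105.
  t=0,j=0: stock 106.0000 → up 120.8400 (V=11.9179), down 92.2200 (V=24.7525). Price 17.9183; hedge Δ=-0.4484, bond B=65.4539.
Check: Δ(0,0)·S0 + B(0,0) = 17.9183 = V0.

(0,0): Delta=-0.4484 Bond=65.4539
(1,0): Delta=0.0000 Bond=24.7525
(1,1): Delta=-0.7662 Bond=104.5105
V0=17.9183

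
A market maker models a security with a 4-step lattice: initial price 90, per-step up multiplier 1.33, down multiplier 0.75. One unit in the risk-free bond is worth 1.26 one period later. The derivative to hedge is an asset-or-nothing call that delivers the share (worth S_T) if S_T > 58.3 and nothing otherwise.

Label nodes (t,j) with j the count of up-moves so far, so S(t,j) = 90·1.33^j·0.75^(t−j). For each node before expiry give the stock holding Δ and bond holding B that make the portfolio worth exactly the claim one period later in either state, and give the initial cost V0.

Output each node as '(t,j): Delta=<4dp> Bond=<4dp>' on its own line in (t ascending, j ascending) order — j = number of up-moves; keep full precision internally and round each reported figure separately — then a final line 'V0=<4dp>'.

(0,0): Delta=1.0182 Bond=-1.7653
(1,0): Delta=1.1673 Bond=-12.2866
(1,1): Delta=1.0067 Bond=-0.8432
(2,0): Delta=2.1284 Bond=-64.1361
(2,1): Delta=1.0929 Bond=-8.8030
(2,2): Delta=1.0000 Bond=0.0000
(3,0): Delta=0.0000 Bond=0.0000
(3,1): Delta=2.2931 Bond=-91.9033
(3,2): Delta=1.0000 Bond=0.0000
(3,3): Delta=1.0000 Bond=0.0000
V0=89.8737

The replicating-portfolio and risk-neutral prices coincide; use p* = (1.26−0.75)/(1.33−0.75) = 0.8793 for the latter.
At expiry t=4: V(4,0)=0.0000, V(4,1)=0.0000, V(4,2)=89.5506, V(4,3)=158.8030, V(4,4)=281.6106
  t=3,j=0: stock 37.9688 → up 50.4984 (V=0.0000), down 28.4766 (V=0.0000). Price 0.0000; hedge Δ=0.0000, bond B=0.0000.
  t=3,j=1: stock 67.3312 → up 89.5506 (V=89.5506), down 50.4984 (V=0.0000). Price 62.4942; hedge Δ=2.2931, bond B=-91.9033.
  t=3,j=2: stock 119.4008 → up 158.8030 (V=158.8030), down 89.5506 (V=89.5506). Price 119.4008; hedge Δ=1.0000, bond B=0.0000.
  t=3,j=3: stock 211.7373 → up 281.6106 (V=281.6106), down 158.8030 (V=158.8030). Price 211.7373; hedge Δ=1.0000, bond B=0.0000.
  t=2,j=0: stock 50.6250 → up 67.3312 (V=62.4942), down 37.9688 (V=0.0000). Price 43.6126; hedge Δ=2.1284, bond B=-64.1361.
  t=2,j=1: stock 89.7750 → up 119.4008 (V=119.4008), down 67.3313 (V=62.4942). Price 89.3117; hedge Δ=1.0929, bond B=-8.8030.
  t=2,j=2: stock 159.2010 → up 211.7373 (V=211.7373), down 119.4008 (V=119.4008). Price 159.2010; hedge Δ=1.0000, bond B=0.0000.
  t=1,j=0: stock 67.5000 → up 89.7750 (V=89.3117), down 50.6250 (V=43.6126). Price 66.5050; hedge Δ=1.1673, bond B=-12.2866.
  t=1,j=1: stock 119.7000 → up 159.2010 (V=159.2010), down 89.7750 (V=89.3117). Price 119.6556; hedge Δ=1.0067, bond B=-0.8432.
  t=0,j=0: stock 90.0000 → up 119.7000 (V=119.6556), down 67.5000 (V=66.5050). Price 89.8737; hedge Δ=1.0182, bond B=-1.7653.
Self-financing check: at every node Δ·S+B equals the discounted successor values.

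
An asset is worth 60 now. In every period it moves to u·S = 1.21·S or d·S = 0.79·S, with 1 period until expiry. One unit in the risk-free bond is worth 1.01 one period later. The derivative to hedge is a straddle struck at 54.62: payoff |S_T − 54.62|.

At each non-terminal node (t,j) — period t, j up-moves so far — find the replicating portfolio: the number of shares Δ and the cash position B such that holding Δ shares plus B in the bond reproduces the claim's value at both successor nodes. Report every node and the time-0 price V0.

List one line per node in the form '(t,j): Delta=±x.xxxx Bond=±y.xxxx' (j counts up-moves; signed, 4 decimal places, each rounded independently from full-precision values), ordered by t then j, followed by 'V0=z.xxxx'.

(0,0): Delta=0.4270 Bond=-12.8901
V0=12.7289

Since d<R<u, set p* = (R−d)/(u−d) = 0.5238; price each node as the discounted p*-expectation of its children.
Terminal values V(1,·): V(1,0)=7.2200, V(1,1)=17.9800
Node (0,0) S=60.0000: V=(p*·17.9800+(1−p*)·7.2200)/1.01=12.7289; Δ=(17.9800−7.2200)/(72.6000−47.4000)=0.4270; B=V−Δ·S=-12.8901
Check: Δ(0,0)·S0 + B(0,0) = 12.7289 = V0.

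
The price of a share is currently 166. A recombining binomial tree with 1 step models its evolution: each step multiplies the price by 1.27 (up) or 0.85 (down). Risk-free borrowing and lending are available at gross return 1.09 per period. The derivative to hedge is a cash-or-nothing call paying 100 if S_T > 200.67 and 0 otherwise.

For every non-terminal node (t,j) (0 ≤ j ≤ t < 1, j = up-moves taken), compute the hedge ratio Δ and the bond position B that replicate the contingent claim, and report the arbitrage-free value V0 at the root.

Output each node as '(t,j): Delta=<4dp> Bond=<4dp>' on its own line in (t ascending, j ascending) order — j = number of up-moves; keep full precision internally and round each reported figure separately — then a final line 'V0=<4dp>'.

(0,0): Delta=1.4343 Bond=-185.6706
V0=52.4246

Since d<R<u, set p* = (R−d)/(u−d) = 0.5714; price each node as the discounted p*-expectation of its children.
Terminal payoffs: V(1,0)=0.0000, V(1,1)=100.0000
(0,0): S=166.0000. Δ = (V_up−V_dn)/(S_up−S_dn) = (100.0000−0.0000)/(210.8200−141.1000) = 1.4343. V = [p*·100.0000 + (1−p*)·0.0000]/1.09 = 52.4246. B = V − Δ·S = -185.6706.
Root portfolio cost Δ·166+B reproduces V0=52.4246.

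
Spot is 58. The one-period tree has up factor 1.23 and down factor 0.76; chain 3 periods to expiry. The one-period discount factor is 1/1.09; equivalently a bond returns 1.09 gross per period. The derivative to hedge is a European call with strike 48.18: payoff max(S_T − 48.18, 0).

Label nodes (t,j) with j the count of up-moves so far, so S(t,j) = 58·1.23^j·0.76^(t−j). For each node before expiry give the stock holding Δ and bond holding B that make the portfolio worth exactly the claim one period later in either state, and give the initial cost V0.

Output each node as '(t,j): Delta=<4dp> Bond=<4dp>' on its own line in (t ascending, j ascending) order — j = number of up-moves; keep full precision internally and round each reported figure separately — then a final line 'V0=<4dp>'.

(0,0): Delta=0.8668 Bond=-28.0077
(1,0): Delta=0.5755 Bond=-17.6870
(1,1): Delta=0.9432 Bond=-35.9763
(2,0): Delta=0.0000 Bond=0.0000
(2,1): Delta=0.7263 Bond=-27.4577
(2,2): Delta=1.0000 Bond=-44.2018
V0=22.2663

Risk-neutral probability p* = (R−d)/(u−d) = (1.09−0.76)/(1.23−0.76) = 0.7021.
Terminal payoffs: V(3,0)=0.0000, V(3,1)=0.0000, V(3,2)=18.5086, V(3,3)=59.7503
(2,0): S=33.5008. Δ = (V_up−V_dn)/(S_up−S_dn) = (0.0000−0.0000)/(41.2060−25.4606) = 0.0000. V = [p*·0.0000 + (1−p*)·0.0000]/1.09 = 0.0000. B = V − Δ·S = 0.0000.
(2,1): S=54.2184. Δ = (V_up−V_dn)/(S_up−S_dn) = (18.5086−0.0000)/(66.6886−41.2060) = 0.7263. V = [p*·18.5086 + (1−p*)·0.0000]/1.09 = 11.9224. B = V − Δ·S = -27.4577.
(2,2): S=87.7482. Δ = (V_up−V_dn)/(S_up−S_dn) = (59.7503−18.5086)/(107.9303−66.6886) = 1.0000. V = [p*·59.7503 + (1−p*)·18.5086]/1.09 = 43.5464. B = V − Δ·S = -44.2018.
(1,0): S=44.0800. Δ = (V_up−V_dn)/(S_up−S_dn) = (11.9224−0.0000)/(54.2184−33.5008) = 0.5755. V = [p*·11.9224 + (1−p*)·0.0000]/1.09 = 7.6799. B = V − Δ·S = -17.6870.
(1,1): S=71.3400. Δ = (V_up−V_dn)/(S_up−S_dn) = (43.5464−11.9224)/(87.7482−54.2184) = 0.9432. V = [p*·43.5464 + (1−p*)·11.9224]/1.09 = 31.3087. B = V − Δ·S = -35.9763.
(0,0): S=58.0000. Δ = (V_up−V_dn)/(S_up−S_dn) = (31.3087−7.6799)/(71.3400−44.0800) = 0.8668. V = [p*·31.3087 + (1−p*)·7.6799]/1.09 = 22.2663. B = V − Δ·S = -28.0077.
The time-0 hedge costs 22.2663, which is the no-arbitrage price.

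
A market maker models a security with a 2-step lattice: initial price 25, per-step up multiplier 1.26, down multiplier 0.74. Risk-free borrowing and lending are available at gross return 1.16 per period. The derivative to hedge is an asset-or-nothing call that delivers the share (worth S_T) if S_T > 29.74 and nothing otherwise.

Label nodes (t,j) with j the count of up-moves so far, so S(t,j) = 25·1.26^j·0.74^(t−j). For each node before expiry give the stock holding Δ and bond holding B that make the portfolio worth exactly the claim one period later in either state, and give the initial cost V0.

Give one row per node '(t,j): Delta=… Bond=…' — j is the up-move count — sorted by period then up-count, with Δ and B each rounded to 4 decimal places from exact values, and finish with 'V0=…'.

Under the risk-neutral measure, an up-move has probability p* = (R−d)/(u−d) = 0.8077 and values discount at R = 1.16.
Terminal payoffs: V(2,0)=0.0000, V(2,1)=0.0000, V(2,2)=39.6900
Node (1,0) S=18.5000: V=(p*·0.0000+(1−p*)·0.0000)/1.16=0.0000; Δ=(0.0000−0.0000)/(23.3100−13.6900)=0.0000; B=V−Δ·S=0.0000
Node (1,1) S=31.5000: V=(p*·39.6900+(1−p*)·0.0000)/1.16=27.6356; Δ=(39.6900−0.0000)/(39.6900−23.3100)=2.4231; B=V−Δ·S=-48.6913
Node (0,0) S=25.0000: V=(p*·27.6356+(1−p*)·0.0000)/1.16=19.2423; Δ=(27.6356−0.0000)/(31.5000−18.5000)=2.1258; B=V−Δ·S=-33.9031
The time-0 hedge costs 19.2423, which is the no-arbitrage price.

(0,0): Delta=2.1258 Bond=-33.9031
(1,0): Delta=0.0000 Bond=0.0000
(1,1): Delta=2.4231 Bond=-48.6913
V0=19.2423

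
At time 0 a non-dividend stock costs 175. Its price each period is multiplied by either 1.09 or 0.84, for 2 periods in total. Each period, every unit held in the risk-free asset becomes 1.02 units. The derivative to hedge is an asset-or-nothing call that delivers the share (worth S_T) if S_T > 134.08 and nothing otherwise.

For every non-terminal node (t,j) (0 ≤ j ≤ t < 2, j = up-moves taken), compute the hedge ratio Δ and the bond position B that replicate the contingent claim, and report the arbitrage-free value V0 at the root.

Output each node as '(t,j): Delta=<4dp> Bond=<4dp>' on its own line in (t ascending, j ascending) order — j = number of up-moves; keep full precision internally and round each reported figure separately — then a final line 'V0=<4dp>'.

Since d<R<u, set p* = (R−d)/(u−d) = 0.7200; price each node as the discounted p*-expectation of its children.
Terminal payoffs: V(2,0)=0.0000, V(2,1)=160.2300, V(2,2)=207.9175
  t=1,j=0: stock 147.0000 → up 160.2300 (V=160.2300), down 123.4800 (V=0.0000). Price 113.1035; hedge Δ=4.3600, bond B=-527.8165.
  t=1,j=1: stock 190.7500 → up 207.9175 (V=207.9175), down 160.2300 (V=160.2300). Price 190.7500; hedge Δ=1.0000, bond B=0.0000.
  t=0,j=0: stock 175.0000 → up 190.7500 (V=190.7500), down 147.0000 (V=113.1035). Price 165.6951; hedge Δ=1.7748, bond B=-144.8908.
Root portfolio cost Δ·175+B reproduces V0=165.6951.

(0,0): Delta=1.7748 Bond=-144.8908
(1,0): Delta=4.3600 Bond=-527.8165
(1,1): Delta=1.0000 Bond=0.0000
V0=165.6951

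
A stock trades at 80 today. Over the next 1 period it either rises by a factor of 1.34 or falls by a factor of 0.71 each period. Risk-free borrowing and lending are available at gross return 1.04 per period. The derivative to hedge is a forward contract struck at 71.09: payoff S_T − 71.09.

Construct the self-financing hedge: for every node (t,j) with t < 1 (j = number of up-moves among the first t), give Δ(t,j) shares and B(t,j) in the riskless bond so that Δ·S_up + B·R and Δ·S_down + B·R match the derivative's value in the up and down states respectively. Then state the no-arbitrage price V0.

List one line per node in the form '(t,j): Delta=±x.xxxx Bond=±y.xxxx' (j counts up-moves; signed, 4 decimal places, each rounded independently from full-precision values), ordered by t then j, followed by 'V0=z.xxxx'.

(0,0): Delta=1.0000 Bond=-68.3558
V0=11.6442

The replicating-portfolio and risk-neutral prices coincide; use p* = (1.04−0.71)/(1.34−0.71) = 0.5238 for the latter.
At expiry t=1: V(1,0)=-14.2900, V(1,1)=36.1100
  t=0,j=0: stock 80.0000 → up 107.2000 (V=36.1100), down 56.8000 (V=-14.2900). Price 11.6442; hedge Δ=1.0000, bond B=-68.3558.
Check: Δ(0,0)·S0 + B(0,0) = 11.6442 = V0.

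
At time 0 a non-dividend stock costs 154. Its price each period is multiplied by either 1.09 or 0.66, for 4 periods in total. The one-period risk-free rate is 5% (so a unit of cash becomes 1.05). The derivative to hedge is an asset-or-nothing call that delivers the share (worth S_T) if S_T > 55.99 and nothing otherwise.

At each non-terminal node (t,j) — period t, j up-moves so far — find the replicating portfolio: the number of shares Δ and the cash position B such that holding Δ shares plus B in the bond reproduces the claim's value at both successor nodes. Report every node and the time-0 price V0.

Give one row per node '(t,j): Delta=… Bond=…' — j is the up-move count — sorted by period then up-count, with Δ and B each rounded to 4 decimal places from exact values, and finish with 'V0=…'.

(0,0): Delta=1.0146 Bond=-2.3696
(1,0): Delta=1.1656 Bond=-17.8315
(1,1): Delta=1.0052 Bond=-0.9144
(2,0): Delta=2.3867 Bond=-100.6363
(2,1): Delta=1.0897 Bond=-10.3217
(2,2): Delta=1.0000 Bond=0.0000
(3,0): Delta=0.0000 Bond=0.0000
(3,1): Delta=2.5349 Bond=-116.5059
(3,2): Delta=1.0000 Bond=0.0000
(3,3): Delta=1.0000 Bond=0.0000
V0=153.8823

Under the risk-neutral measure, an up-move has probability p* = (R−d)/(u−d) = 0.9070 and values discount at R = 1.05.
Payoff layer (t=4): V(4,0)=0.0000, V(4,1)=0.0000, V(4,2)=79.7006, V(4,3)=131.6267, V(4,4)=217.3836
(3,0): S=44.2744. Δ = (V_up−V_dn)/(S_up−S_dn) = (0.0000−0.0000)/(48.2591−29.2211) = 0.0000. V = [p*·0.0000 + (1−p*)·0.0000]/1.05 = 0.0000. B = V − Δ·S = 0.0000.
(3,1): S=73.1198. Δ = (V_up−V_dn)/(S_up−S_dn) = (79.7006−0.0000)/(79.7006−48.2591) = 2.5349. V = [p*·79.7006 + (1−p*)·0.0000]/1.05 = 68.8444. B = V − Δ·S = -116.5059.
(3,2): S=120.7585. Δ = (V_up−V_dn)/(S_up−S_dn) = (131.6267−79.7006)/(131.6267−79.7006) = 1.0000. V = [p*·131.6267 + (1−p*)·79.7006]/1.05 = 120.7585. B = V − Δ·S = 0.0000.
(3,3): S=199.4345. Δ = (V_up−V_dn)/(S_up−S_dn) = (217.3836−131.6267)/(217.3836−131.6267) = 1.0000. V = [p*·217.3836 + (1−p*)·131.6267]/1.05 = 199.4345. B = V − Δ·S = 0.0000.
(2,0): S=67.0824. Δ = (V_up−V_dn)/(S_up−S_dn) = (68.8444−0.0000)/(73.1198−44.2744) = 2.3867. V = [p*·68.8444 + (1−p*)·0.0000]/1.05 = 59.4669. B = V − Δ·S = -100.6363.
(2,1): S=110.7876. Δ = (V_up−V_dn)/(S_up−S_dn) = (120.7585−68.8444)/(120.7585−73.1198) = 1.0897. V = [p*·120.7585 + (1−p*)·68.8444]/1.05 = 110.4088. B = V − Δ·S = -10.3217.
(2,2): S=182.9674. Δ = (V_up−V_dn)/(S_up−S_dn) = (199.4345−120.7585)/(199.4345−120.7585) = 1.0000. V = [p*·199.4345 + (1−p*)·120.7585]/1.05 = 182.9674. B = V − Δ·S = 0.0000.
(1,0): S=101.6400. Δ = (V_up−V_dn)/(S_up−S_dn) = (110.4088−59.4669)/(110.7876−67.0824) = 1.1656. V = [p*·110.4088 + (1−p*)·59.4669]/1.05 = 100.6381. B = V − Δ·S = -17.8315.
(1,1): S=167.8600. Δ = (V_up−V_dn)/(S_up−S_dn) = (182.9674−110.4088)/(182.9674−110.7876) = 1.0052. V = [p*·182.9674 + (1−p*)·110.4088]/1.05 = 167.8264. B = V − Δ·S = -0.9144.
(0,0): S=154.0000. Δ = (V_up−V_dn)/(S_up−S_dn) = (167.8264−100.6381)/(167.8600−101.6400) = 1.0146. V = [p*·167.8264 + (1−p*)·100.6381]/1.05 = 153.8823. B = V − Δ·S = -2.3696.
Self-financing check: at every node Δ·S+B equals the discounted successor values.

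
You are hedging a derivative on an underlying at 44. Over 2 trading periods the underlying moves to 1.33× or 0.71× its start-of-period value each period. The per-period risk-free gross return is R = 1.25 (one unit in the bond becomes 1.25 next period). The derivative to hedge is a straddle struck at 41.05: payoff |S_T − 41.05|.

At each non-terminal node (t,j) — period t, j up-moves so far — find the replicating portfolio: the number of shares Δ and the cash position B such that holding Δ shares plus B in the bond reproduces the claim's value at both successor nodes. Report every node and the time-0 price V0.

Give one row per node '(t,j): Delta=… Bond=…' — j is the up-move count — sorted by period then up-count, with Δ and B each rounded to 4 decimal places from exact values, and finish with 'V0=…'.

(0,0): Delta=0.8572 Bond=-19.5865
(1,0): Delta=-0.9485 Bond=31.9253
(1,1): Delta=1.0000 Bond=-32.8400
V0=18.1301

Risk-neutral probability p* = (R−d)/(u−d) = (1.25−0.71)/(1.33−0.71) = 0.8710.
Payoff layer (t=2): V(2,0)=18.8696, V(2,1)=0.4992, V(2,2)=36.7816
Node (1,0) S=31.2400: V=(p*·0.4992+(1−p*)·18.8696)/1.25=2.2957; Δ=(0.4992−18.8696)/(41.5492−22.1804)=-0.9485; B=V−Δ·S=31.9253
Node (1,1) S=58.5200: V=(p*·36.7816+(1−p*)·0.4992)/1.25=25.6800; Δ=(36.7816−0.4992)/(77.8316−41.5492)=1.0000; B=V−Δ·S=-32.8400
Node (0,0) S=44.0000: V=(p*·25.6800+(1−p*)·2.2957)/1.25=18.1301; Δ=(25.6800−2.2957)/(58.5200−31.2400)=0.8572; B=V−Δ·S=-19.5865
Root portfolio cost Δ·44+B reproduces V0=18.1301.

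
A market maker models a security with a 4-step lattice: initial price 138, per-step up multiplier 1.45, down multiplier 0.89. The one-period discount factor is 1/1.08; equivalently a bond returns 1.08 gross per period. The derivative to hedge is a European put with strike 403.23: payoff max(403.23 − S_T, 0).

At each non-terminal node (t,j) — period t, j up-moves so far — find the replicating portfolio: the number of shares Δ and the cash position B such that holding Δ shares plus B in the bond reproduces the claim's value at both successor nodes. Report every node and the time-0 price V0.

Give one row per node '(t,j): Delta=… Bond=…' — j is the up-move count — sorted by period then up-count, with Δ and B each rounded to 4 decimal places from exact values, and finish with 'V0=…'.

No-arbitrage ⇒ martingale measure with p* = (R−d)/(u−d) = 0.3393.
Payoff layer (t=4): V(4,0)=316.6457, V(4,1)=262.1657, V(4,2)=173.4061, V(4,3)=28.7979, V(4,4)=0.0000
Node (3,0) S=97.2857: V=(p*·262.1657+(1−p*)·316.6457)/1.08=276.0754; Δ=(262.1657−316.6457)/(141.0643−86.5843)=-1.0000; B=V−Δ·S=373.3611
Node (3,1) S=158.4992: V=(p*·173.4061+(1−p*)·262.1657)/1.08=214.8619; Δ=(173.4061−262.1657)/(229.8239−141.0643)=-1.0000; B=V−Δ·S=373.3611
Node (3,2) S=258.2290: V=(p*·28.7979+(1−p*)·173.4061)/1.08=115.1321; Δ=(28.7979−173.4061)/(374.4321−229.8239)=-1.0000; B=V−Δ·S=373.3611
Node (3,3) S=420.7102: V=(p*·0.0000+(1−p*)·28.7979)/1.08=17.6177; Δ=(0.0000−28.7979)/(610.0299−374.4321)=-0.1222; B=V−Δ·S=69.0425
Node (2,0) S=109.3098: V=(p*·214.8619+(1−p*)·276.0754)/1.08=236.3949; Δ=(214.8619−276.0754)/(158.4992−97.2857)=-1.0000; B=V−Δ·S=345.7047
Node (2,1) S=178.0890: V=(p*·115.1321+(1−p*)·214.8619)/1.08=167.6157; Δ=(115.1321−214.8619)/(258.2290−158.4992)=-1.0000; B=V−Δ·S=345.7047
Node (2,2) S=290.1450: V=(p*·17.6177+(1−p*)·115.1321)/1.08=75.9693; Δ=(17.6177−115.1321)/(420.7102−258.2290)=-0.6002; B=V−Δ·S=250.1020
Node (1,0) S=122.8200: V=(p*·167.6157+(1−p*)·236.3949)/1.08=197.2770; Δ=(167.6157−236.3949)/(178.0890−109.3098)=-1.0000; B=V−Δ·S=320.0970
Node (1,1) S=200.1000: V=(p*·75.9693+(1−p*)·167.6157)/1.08=126.4087; Δ=(75.9693−167.6157)/(290.1450−178.0890)=-0.8179; B=V−Δ·S=290.0630
Node (0,0) S=138.0000: V=(p*·126.4087+(1−p*)·197.2770)/1.08=160.4004; Δ=(126.4087−197.2770)/(200.1000−122.8200)=-0.9170; B=V−Δ·S=286.9508
Each (Δ,B) replicates both successor values, so the strategy is self-financing and V0 is arbitrage-free.

(0,0): Delta=-0.9170 Bond=286.9508
(1,0): Delta=-1.0000 Bond=320.0970
(1,1): Delta=-0.8179 Bond=290.0630
(2,0): Delta=-1.0000 Bond=345.7047
(2,1): Delta=-1.0000 Bond=345.7047
(2,2): Delta=-0.6002 Bond=250.1020
(3,0): Delta=-1.0000 Bond=373.3611
(3,1): Delta=-1.0000 Bond=373.3611
(3,2): Delta=-1.0000 Bond=373.3611
(3,3): Delta=-0.1222 Bond=69.0425
V0=160.4004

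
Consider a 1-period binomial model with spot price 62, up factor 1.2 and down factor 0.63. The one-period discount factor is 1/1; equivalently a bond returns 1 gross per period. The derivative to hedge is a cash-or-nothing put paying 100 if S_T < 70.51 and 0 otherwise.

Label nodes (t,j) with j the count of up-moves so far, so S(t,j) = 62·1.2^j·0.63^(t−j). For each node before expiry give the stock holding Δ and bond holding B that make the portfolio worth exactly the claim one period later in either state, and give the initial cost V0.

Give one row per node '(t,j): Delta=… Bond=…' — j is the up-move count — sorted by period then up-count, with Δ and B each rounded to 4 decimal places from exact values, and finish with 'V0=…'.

The replicating-portfolio and risk-neutral prices coincide; use p* = (1−0.63)/(1.2−0.63) = 0.6491 for the latter.
Terminal payoffs: V(1,0)=100.0000, V(1,1)=0.0000
(0,0): S=62.0000. Δ = (V_up−V_dn)/(S_up−S_dn) = (0.0000−100.0000)/(74.4000−39.0600) = -2.8297. V = [p*·0.0000 + (1−p*)·100.0000]/1 = 35.0877. B = V − Δ·S = 210.5263.
Check: Δ(0,0)·S0 + B(0,0) = 35.0877 = V0.

(0,0): Delta=-2.8297 Bond=210.5263
V0=35.0877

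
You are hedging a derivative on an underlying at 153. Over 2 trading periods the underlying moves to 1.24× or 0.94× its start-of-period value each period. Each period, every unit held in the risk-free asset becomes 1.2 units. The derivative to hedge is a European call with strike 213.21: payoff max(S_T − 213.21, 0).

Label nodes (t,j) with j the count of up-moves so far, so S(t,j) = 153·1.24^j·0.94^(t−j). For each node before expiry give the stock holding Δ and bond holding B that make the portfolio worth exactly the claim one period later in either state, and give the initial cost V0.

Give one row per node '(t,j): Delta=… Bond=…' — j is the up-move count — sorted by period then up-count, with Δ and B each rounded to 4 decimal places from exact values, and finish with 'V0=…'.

Since d<R<u, set p* = (R−d)/(u−d) = 0.8667; price each node as the discounted p*-expectation of its children.
Terminal values V(2,·): V(2,0)=0.0000, V(2,1)=0.0000, V(2,2)=22.0428
(1,0): S=143.8200. Δ = (V_up−V_dn)/(S_up−S_dn) = (0.0000−0.0000)/(178.3368−135.1908) = 0.0000. V = [p*·0.0000 + (1−p*)·0.0000]/1.2 = 0.0000. B = V − Δ·S = 0.0000.
(1,1): S=189.7200. Δ = (V_up−V_dn)/(S_up−S_dn) = (22.0428−0.0000)/(235.2528−178.3368) = 0.3873. V = [p*·22.0428 + (1−p*)·0.0000]/1.2 = 15.9198. B = V − Δ·S = -57.5562.
(0,0): S=153.0000. Δ = (V_up−V_dn)/(S_up−S_dn) = (15.9198−0.0000)/(189.7200−143.8200) = 0.3468. V = [p*·15.9198 + (1−p*)·0.0000]/1.2 = 11.4976. B = V − Δ·S = -41.5684.
Root portfolio cost Δ·153+B reproduces V0=11.4976.

(0,0): Delta=0.3468 Bond=-41.5684
(1,0): Delta=0.0000 Bond=0.0000
(1,1): Delta=0.3873 Bond=-57.5562
V0=11.4976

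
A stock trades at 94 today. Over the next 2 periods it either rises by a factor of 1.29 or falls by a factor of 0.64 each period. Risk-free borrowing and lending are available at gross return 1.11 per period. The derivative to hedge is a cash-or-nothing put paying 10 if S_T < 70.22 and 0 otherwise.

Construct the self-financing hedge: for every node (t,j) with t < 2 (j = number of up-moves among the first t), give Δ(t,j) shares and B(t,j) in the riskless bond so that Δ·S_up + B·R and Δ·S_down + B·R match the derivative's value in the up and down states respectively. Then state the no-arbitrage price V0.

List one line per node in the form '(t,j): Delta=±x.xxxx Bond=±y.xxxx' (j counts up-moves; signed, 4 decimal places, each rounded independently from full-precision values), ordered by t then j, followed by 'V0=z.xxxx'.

(0,0): Delta=-0.0408 Bond=4.4606
(1,0): Delta=-0.2557 Bond=17.8794
(1,1): Delta=0.0000 Bond=0.0000
V0=0.6224

Risk-neutral probability p* = (R−d)/(u−d) = (1.11−0.64)/(1.29−0.64) = 0.7231.
At expiry t=2: V(2,0)=10.0000, V(2,1)=0.0000, V(2,2)=0.0000
(1,0): S=60.1600. Δ = (V_up−V_dn)/(S_up−S_dn) = (0.0000−10.0000)/(77.6064−38.5024) = -0.2557. V = [p*·0.0000 + (1−p*)·10.0000]/1.11 = 2.4948. B = V − Δ·S = 17.8794.
(1,1): S=121.2600. Δ = (V_up−V_dn)/(S_up−S_dn) = (0.0000−0.0000)/(156.4254−77.6064) = 0.0000. V = [p*·0.0000 + (1−p*)·0.0000]/1.11 = 0.0000. B = V − Δ·S = 0.0000.
(0,0): S=94.0000. Δ = (V_up−V_dn)/(S_up−S_dn) = (0.0000−2.4948)/(121.2600−60.1600) = -0.0408. V = [p*·0.0000 + (1−p*)·2.4948]/1.11 = 0.6224. B = V − Δ·S = 4.4606.
Root portfolio cost Δ·94+B reproduces V0=0.6224.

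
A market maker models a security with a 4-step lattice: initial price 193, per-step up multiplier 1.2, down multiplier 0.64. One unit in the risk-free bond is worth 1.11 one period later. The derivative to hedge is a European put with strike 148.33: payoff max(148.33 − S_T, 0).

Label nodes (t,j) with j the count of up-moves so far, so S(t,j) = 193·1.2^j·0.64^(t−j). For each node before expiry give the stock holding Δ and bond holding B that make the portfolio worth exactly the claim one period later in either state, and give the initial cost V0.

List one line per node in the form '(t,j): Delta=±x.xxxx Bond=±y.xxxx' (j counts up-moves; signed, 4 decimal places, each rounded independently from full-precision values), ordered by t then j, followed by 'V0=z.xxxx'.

Risk-neutral probability p* = (R−d)/(u−d) = (1.11−0.64)/(1.2−0.64) = 0.8393.
Terminal values V(4,·): V(4,0)=115.9500, V(4,1)=87.6174, V(4,2)=34.4940, V(4,3)=0.0000, V(4,4)=0.0000
(3,0): S=50.5938. Δ = (V_up−V_dn)/(S_up−S_dn) = (87.6174−115.9500)/(60.7126−32.3800) = -1.0000. V = [p*·87.6174 + (1−p*)·115.9500]/1.11 = 83.0368. B = V − Δ·S = 133.6306.
(3,1): S=94.8634. Δ = (V_up−V_dn)/(S_up−S_dn) = (34.4940−87.6174)/(113.8360−60.7126) = -1.0000. V = [p*·34.4940 + (1−p*)·87.6174]/1.11 = 38.7673. B = V − Δ·S = 133.6306.
(3,2): S=177.8688. Δ = (V_up−V_dn)/(S_up−S_dn) = (0.0000−34.4940)/(213.4426−113.8360) = -0.3463. V = [p*·0.0000 + (1−p*)·34.4940]/1.11 = 4.9943. B = V − Δ·S = 66.5907.
(3,3): S=333.5040. Δ = (V_up−V_dn)/(S_up−S_dn) = (0.0000−0.0000)/(400.2048−213.4426) = 0.0000. V = [p*·0.0000 + (1−p*)·0.0000]/1.11 = 0.0000. B = V − Δ·S = 0.0000.
(2,0): S=79.0528. Δ = (V_up−V_dn)/(S_up−S_dn) = (38.7673−83.0368)/(94.8634−50.5938) = -1.0000. V = [p*·38.7673 + (1−p*)·83.0368]/1.11 = 41.3352. B = V − Δ·S = 120.3880.
(2,1): S=148.2240. Δ = (V_up−V_dn)/(S_up−S_dn) = (4.9943−38.7673)/(177.8688−94.8634) = -0.4069. V = [p*·4.9943 + (1−p*)·38.7673]/1.11 = 9.3893. B = V − Δ·S = 69.6982.
(2,2): S=277.9200. Δ = (V_up−V_dn)/(S_up−S_dn) = (0.0000−4.9943)/(333.5040−177.8688) = -0.0321. V = [p*·0.0000 + (1−p*)·4.9943]/1.11 = 0.7231. B = V − Δ·S = 9.6415.
(1,0): S=123.5200. Δ = (V_up−V_dn)/(S_up−S_dn) = (9.3893−41.3352)/(148.2240−79.0528) = -0.4618. V = [p*·9.3893 + (1−p*)·41.3352]/1.11 = 13.0842. B = V − Δ·S = 70.1304.
(1,1): S=231.6000. Δ = (V_up−V_dn)/(S_up−S_dn) = (0.7231−9.3893)/(277.9200−148.2240) = -0.0668. V = [p*·0.7231 + (1−p*)·9.3893]/1.11 = 1.9062. B = V − Δ·S = 17.3815.
(0,0): S=193.0000. Δ = (V_up−V_dn)/(S_up−S_dn) = (1.9062−13.0842)/(231.6000−123.5200) = -0.1034. V = [p*·1.9062 + (1−p*)·13.0842]/1.11 = 3.3357. B = V − Δ·S = 23.2964.
Self-financing check: at every node Δ·S+B equals the discounted successor values.

(0,0): Delta=-0.1034 Bond=23.2964
(1,0): Delta=-0.4618 Bond=70.1304
(1,1): Delta=-0.0668 Bond=17.3815
(2,0): Delta=-1.0000 Bond=120.3880
(2,1): Delta=-0.4069 Bond=69.6982
(2,2): Delta=-0.0321 Bond=9.6415
(3,0): Delta=-1.0000 Bond=133.6306
(3,1): Delta=-1.0000 Bond=133.6306
(3,2): Delta=-0.3463 Bond=66.5907
(3,3): Delta=0.0000 Bond=0.0000
V0=3.3357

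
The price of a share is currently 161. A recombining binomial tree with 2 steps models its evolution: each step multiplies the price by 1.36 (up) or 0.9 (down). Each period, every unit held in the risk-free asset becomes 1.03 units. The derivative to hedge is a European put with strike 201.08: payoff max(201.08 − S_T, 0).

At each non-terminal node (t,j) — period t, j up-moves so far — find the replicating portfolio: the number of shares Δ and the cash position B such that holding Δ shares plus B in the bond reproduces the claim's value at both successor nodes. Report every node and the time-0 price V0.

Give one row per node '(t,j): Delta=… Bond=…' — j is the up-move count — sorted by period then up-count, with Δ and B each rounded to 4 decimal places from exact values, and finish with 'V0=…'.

(0,0): Delta=-0.6417 Bond=139.1352
(1,0): Delta=-1.0000 Bond=195.2233
(1,1): Delta=-0.0399 Bond=11.5276
V0=35.8175

Risk-neutral probability p* = (R−d)/(u−d) = (1.03−0.9)/(1.36−0.9) = 0.2826.
At expiry t=2: V(2,0)=70.6700, V(2,1)=4.0160, V(2,2)=0.0000
  t=1,j=0: stock 144.9000 → up 197.0640 (V=4.0160), down 130.4100 (V=70.6700). Price 50.3233; hedge Δ=-1.0000, bond B=195.2233.
  t=1,j=1: stock 218.9600 → up 297.7856 (V=0.0000), down 197.0640 (V=4.0160). Price 2.7971; hedge Δ=-0.0399, bond B=11.5276.
  t=0,j=0: stock 161.0000 → up 218.9600 (V=2.7971), down 144.9000 (V=50.3233). Price 35.8175; hedge Δ=-0.6417, bond B=139.1352.
Root portfolio cost Δ·161+B reproduces V0=35.8175.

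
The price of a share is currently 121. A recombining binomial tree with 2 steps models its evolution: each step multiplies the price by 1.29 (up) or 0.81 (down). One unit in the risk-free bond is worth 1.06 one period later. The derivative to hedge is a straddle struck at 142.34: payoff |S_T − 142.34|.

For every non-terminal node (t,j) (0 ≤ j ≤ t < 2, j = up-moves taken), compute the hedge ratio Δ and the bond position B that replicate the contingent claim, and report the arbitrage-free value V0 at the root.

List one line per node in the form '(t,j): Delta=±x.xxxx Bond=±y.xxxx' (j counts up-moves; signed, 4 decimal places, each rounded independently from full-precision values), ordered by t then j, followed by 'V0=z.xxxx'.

Under the risk-neutral measure, an up-move has probability p* = (R−d)/(u−d) = 0.5208 and values discount at R = 1.06.
Terminal payoffs: V(2,0)=62.9519, V(2,1)=15.9071, V(2,2)=59.0161
(1,0): S=98.0100. Δ = (V_up−V_dn)/(S_up−S_dn) = (15.9071−62.9519)/(126.4329−79.3881) = -1.0000. V = [p*·15.9071 + (1−p*)·62.9519]/1.06 = 36.2730. B = V − Δ·S = 134.2830.
(1,1): S=156.0900. Δ = (V_up−V_dn)/(S_up−S_dn) = (59.0161−15.9071)/(201.3561−126.4329) = 0.5754. V = [p*·59.0161 + (1−p*)·15.9071]/1.06 = 36.1884. B = V − Δ·S = -53.6220.
(0,0): S=121.0000. Δ = (V_up−V_dn)/(S_up−S_dn) = (36.1884−36.2730)/(156.0900−98.0100) = -0.0015. V = [p*·36.1884 + (1−p*)·36.2730]/1.06 = 34.1783. B = V − Δ·S = 34.3545.
Self-financing check: at every node Δ·S+B equals the discounted successor values.

(0,0): Delta=-0.0015 Bond=34.3545
(1,0): Delta=-1.0000 Bond=134.2830
(1,1): Delta=0.5754 Bond=-53.6220
V0=34.1783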